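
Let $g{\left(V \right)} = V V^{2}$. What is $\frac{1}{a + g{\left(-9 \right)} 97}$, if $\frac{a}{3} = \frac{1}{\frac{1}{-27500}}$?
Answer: $- \frac{1}{153213} \approx -6.5269 \cdot 10^{-6}$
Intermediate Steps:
$g{\left(V \right)} = V^{3}$
$a = -82500$ ($a = \frac{3}{\frac{1}{-27500}} = \frac{3}{- \frac{1}{27500}} = 3 \left(-27500\right) = -82500$)
$\frac{1}{a + g{\left(-9 \right)} 97} = \frac{1}{-82500 + \left(-9\right)^{3} \cdot 97} = \frac{1}{-82500 - 70713} = \frac{1}{-153213} = - \frac{1}{153213}$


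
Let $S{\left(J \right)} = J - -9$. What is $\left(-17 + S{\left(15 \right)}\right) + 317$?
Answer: $324$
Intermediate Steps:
$S{\left(J \right)} = 9 + J$ ($S{\left(J \right)} = J + 9 = 9 + J$)
$\left(-17 + S{\left(15 \right)}\right) + 317 = \left(-17 + \left(9 + 15\right)\right) + 317 = \left(-17 + 24\right) + 317 = 7 + 317 = 324$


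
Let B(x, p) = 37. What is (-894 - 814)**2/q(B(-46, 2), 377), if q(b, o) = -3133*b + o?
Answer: -364658/14443 ≈ -25.248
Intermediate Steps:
q(b, o) = o - 3133*b
(-894 - 814)**2/q(B(-46, 2), 377) = (-894 - 814)**2/(377 - 3133*37) = (-1708)**2/(377 - 115921) = 2917264/(-115544) = 2917264*(-1/115544) = -364658/14443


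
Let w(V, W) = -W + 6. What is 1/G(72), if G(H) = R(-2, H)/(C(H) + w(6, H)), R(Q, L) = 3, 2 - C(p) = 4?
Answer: -68/3 ≈ -22.667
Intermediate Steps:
C(p) = -2 (C(p) = 2 - 1*4 = 2 - 4 = -2)
w(V, W) = 6 - W
G(H) = 3/(4 - H) (G(H) = 3/(-2 + (6 - H)) = 3/(4 - H))
1/G(72) = 1/(-3/(-4 + 72)) = 1/(-3/68) = -68/3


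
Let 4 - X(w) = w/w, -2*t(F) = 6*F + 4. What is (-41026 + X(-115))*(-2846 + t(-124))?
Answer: 101572948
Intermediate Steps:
t(F) = -2 - 3*F (t(F) = -(6*F + 4)/2 = -(4 + 6*F)/2 = -2 - 3*F)
X(w) = 3 (X(w) = 4 - w/w = 4 - 1*1 = 4 - 1 = 3)
(-41026 + X(-115))*(-2846 + t(-124)) = (-41026 + 3)*(-2846 + (-2 - 3*(-124))) = -41023*(-2846 + (-2 + 372)) = -41023*(-2846 + 370) = -41023*(-2476) = 101572948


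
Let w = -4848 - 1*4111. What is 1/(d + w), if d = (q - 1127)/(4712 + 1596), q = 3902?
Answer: -6308/56510597 ≈ -0.00011163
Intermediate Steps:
w = -8959 (w = -4848 - 4111 = -8959)
d = 2775/6308 (d = (3902 - 1127)/(4712 + 1596) = 2775/6308 ≈ 0.43992)
1/(d + w) = 1/(2775/6308 - 8959) = 1/(-56510597/6308) = -6308/56510597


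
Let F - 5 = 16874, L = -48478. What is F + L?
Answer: -31599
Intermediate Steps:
F = 16879 (F = 5 + 16874 = 16879)
F + L = 16879 - 48478 = -31599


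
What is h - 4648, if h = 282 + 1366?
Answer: -3000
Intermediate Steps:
h = 1648
h - 4648 = 1648 - 4648 = -3000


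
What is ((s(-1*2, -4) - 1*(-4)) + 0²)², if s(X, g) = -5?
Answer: 1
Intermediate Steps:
((s(-1*2, -4) - 1*(-4)) + 0²)² = ((-5 - 1*(-4)) + 0²)² = ((-5 + 4) + 0)² = (-1 + 0)² = (-1)² = 1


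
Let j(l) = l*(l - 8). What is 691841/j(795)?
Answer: 691841/625665 ≈ 1.1058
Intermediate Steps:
j(l) = l*(-8 + l)
691841/j(795) = 691841/((795*(-8 + 795))) = 691841/((795*787)) = 691841/625665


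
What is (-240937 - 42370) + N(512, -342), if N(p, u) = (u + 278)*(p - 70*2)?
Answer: -307115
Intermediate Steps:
N(p, u) = (-140 + p)*(278 + u) (N(p, u) = (278 + u)*(p - 140) = (278 + u)*(-140 + p) = (-140 + p)*(278 + u))
(-240937 - 42370) + N(512, -342) = (-240937 - 42370) + (-38920 - 140*(-342) + 278*512 + 512*(-342)) = -283307 + (-38920 + 47880 + 142336 - 175104) = -283307 - 23808 = -307115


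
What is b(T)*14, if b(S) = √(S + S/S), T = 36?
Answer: 14*√37 ≈ 85.159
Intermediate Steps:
b(S) = √(1 + S) (b(S) = √(S + 1) = √(1 + S))
b(T)*14 = √(1 + 36)*14 = √37*14 = 14*√37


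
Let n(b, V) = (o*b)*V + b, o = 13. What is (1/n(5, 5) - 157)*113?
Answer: -5854417/330 ≈ -17741.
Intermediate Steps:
n(b, V) = b + 13*V*b (n(b, V) = (13*b)*V + b = 13*V*b + b = b + 13*V*b)
(1/n(5, 5) - 157)*113 = (1/(5*(1 + 13*5)) - 157)*113 = (1/(5*(1 + 65)) - 157)*113 = (1/(5*66) - 157)*113 = (1/330 - 157)*113 = -51809/330*113 = -5854417/330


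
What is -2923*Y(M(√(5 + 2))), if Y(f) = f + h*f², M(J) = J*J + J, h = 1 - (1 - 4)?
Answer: -675213 - 166611*√7 ≈ -1.1160e+6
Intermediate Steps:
h = 4 (h = 1 - 1*(-3) = 1 + 3 = 4)
M(J) = J + J² (M(J) = J² + J = J + J²)
Y(f) = f + 4*f²
-2923*Y(M(√(5 + 2))) = -2923*√(5 + 2)*(1 + √(5 + 2))*(1 + 4*(√(5 + 2)*(1 + √(5 + 2)))) = -2923*√7*(1 + √7)*(1 + 4*(√7*(1 + √7))) = -2923*√7*(1 + √7)*(1 + 4*√7*(1 + √7))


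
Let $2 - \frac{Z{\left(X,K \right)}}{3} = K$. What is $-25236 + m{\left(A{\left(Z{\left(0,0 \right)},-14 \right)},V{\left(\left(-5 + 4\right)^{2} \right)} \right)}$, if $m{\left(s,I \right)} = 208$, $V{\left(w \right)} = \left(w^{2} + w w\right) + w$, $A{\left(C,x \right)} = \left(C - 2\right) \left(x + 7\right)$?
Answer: $-25028$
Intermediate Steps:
$Z{\left(X,K \right)} = 6 - 3 K$
$A{\left(C,x \right)} = \left(-2 + C\right) \left(7 + x\right)$
$V{\left(w \right)} = w + 2 w^{2}$ ($V{\left(w \right)} = \left(w^{2} + w^{2}\right) + w = 2 w^{2} + w = w + 2 w^{2}$)
$-25236 + m{\left(A{\left(Z{\left(0,0 \right)},-14 \right)},V{\left(\left(-5 + 4\right)^{2} \right)} \right)} = -25236 + 208 = -25028$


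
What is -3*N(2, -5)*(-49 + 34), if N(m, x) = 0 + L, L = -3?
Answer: -135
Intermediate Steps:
N(m, x) = -3 (N(m, x) = 0 - 3 = -3)
-3*N(2, -5)*(-49 + 34) = -(-9)*(-49 + 34) = -(-9)*(-15) = -3*45 = -135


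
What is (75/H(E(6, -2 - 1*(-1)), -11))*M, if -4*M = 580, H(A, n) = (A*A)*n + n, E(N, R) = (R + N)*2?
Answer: 10875/1111 ≈ 9.7885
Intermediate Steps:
E(N, R) = 2*N + 2*R (E(N, R) = (N + R)*2 = 2*N + 2*R)
H(A, n) = n + n*A**2 (H(A, n) = A**2*n + n = n*A**2 + n = n + n*A**2)
M = -145 (M = -1/4*580 = -145)
(75/H(E(6, -2 - 1*(-1)), -11))*M = (75/((-11*(1 + (2*6 + 2*(-2 - 1*(-1)))**2))))*(-145) = (75/((-11*(1 + (12 + 2*(-2 + 1))**2))))*(-145) = (75/((-11*(1 + (12 + 2*(-1))**2))))*(-145) = (75/((-11*(1 + (12 - 2)**2))))*(-145) = (75/((-11*(1 + 10**2))))*(-145) = (75/((-11*(1 + 100))))*(-145) = (75/((-11*101)))*(-145) = (75/(-1111))*(-145) = (75*(-1/1111))*(-145) = -75/1111*(-145) = 10875/1111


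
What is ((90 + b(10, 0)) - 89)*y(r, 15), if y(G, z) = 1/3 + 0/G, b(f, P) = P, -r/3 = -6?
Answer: 1/3 ≈ 0.33333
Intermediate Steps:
r = 18 (r = -3*(-6) = 18)
y(G, z) = 1/3 (y(G, z) = 1*(1/3) + 0 = 1/3 + 0 = 1/3)
((90 + b(10, 0)) - 89)*y(r, 15) = ((90 + 0) - 89)*(1/3) = (90 - 89)*(1/3) = 1*(1/3) = 1/3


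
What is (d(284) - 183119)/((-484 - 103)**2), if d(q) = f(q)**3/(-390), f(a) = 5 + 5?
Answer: -7141741/13438191 ≈ -0.53145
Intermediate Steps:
f(a) = 10
d(q) = -100/39 (d(q) = 10**3/(-390) = 1000*(-1/390) = -100/39)
(d(284) - 183119)/((-484 - 103)**2) = (-100/39 - 183119)/((-484 - 103)**2) = -7141741/(39*((-587)**2)) = -7141741/39/344569 = -7141741/39*1/344569 = -7141741/13438191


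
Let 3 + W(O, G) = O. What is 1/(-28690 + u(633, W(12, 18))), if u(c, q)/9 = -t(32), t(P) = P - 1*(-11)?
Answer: -1/29077 ≈ -3.4391e-5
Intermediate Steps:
t(P) = 11 + P (t(P) = P + 11 = 11 + P)
W(O, G) = -3 + O
u(c, q) = -387 (u(c, q) = 9*(-(11 + 32)) = 9*(-1*43) = 9*(-43) = -387)
1/(-28690 + u(633, W(12, 18))) = 1/(-28690 - 387) = 1/(-29077) = -1/29077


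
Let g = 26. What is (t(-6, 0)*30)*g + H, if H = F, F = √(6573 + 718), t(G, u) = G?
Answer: -4680 + √7291 ≈ -4594.6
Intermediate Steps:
F = √7291 ≈ 85.387
H = √7291 ≈ 85.387
(t(-6, 0)*30)*g + H = -6*30*26 + √7291 = -180*26 + √7291 = -4680 + √7291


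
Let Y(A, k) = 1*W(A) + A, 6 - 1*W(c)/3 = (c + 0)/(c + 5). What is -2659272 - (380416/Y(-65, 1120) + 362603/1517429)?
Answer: -808777602590635/305003229 ≈ -2.6517e+6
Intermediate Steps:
W(c) = 18 - 3*c/(5 + c) (W(c) = 18 - 3*(c + 0)/(c + 5) = 18 - 3*c/(5 + c))
Y(A, k) = A + 15*(6 + A)/(5 + A) (Y(A, k) = 1*(15*(6 + A)/(5 + A)) + A = 15*(6 + A)/(5 + A) + A = A + 15*(6 + A)/(5 + A))
-2659272 - (380416/Y(-65, 1120) + 362603/1517429) = -2659272 - (380416/(((90 + (-65)**2 + 20*(-65))/(5 - 65))) + 362603/1517429) = -2659272 - (380416/(((90 + 4225 - 1300)/(-60))) + 362603*(1/1517429)) = -2659272 - (380416/((-1/60*3015)) + 362603/1517429) = -2659272 - (380416/(-201/4) + 362603/1517429) = -2659272 - (380416*(-4/201) + 362603/1517429) = -2659272 - (-1521664/201 + 362603/1517429) = -2659272 - 1*(-2308944198653/305003229) = -2659272 + 2308944198653/305003229 = -808777602590635/305003229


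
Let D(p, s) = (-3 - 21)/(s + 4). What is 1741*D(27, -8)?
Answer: 10446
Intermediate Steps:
D(p, s) = -24/(4 + s)
1741*D(27, -8) = 1741*(-24/(4 - 8)) = 1741*(-24/(-4)) = 1741*(-24*(-¼)) = 1741*6 = 10446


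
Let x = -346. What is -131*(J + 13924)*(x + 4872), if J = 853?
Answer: -8761371962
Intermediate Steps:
-131*(J + 13924)*(x + 4872) = -131*(853 + 13924)*(-346 + 4872) = -1935787*4526 = -131*66880702 = -8761371962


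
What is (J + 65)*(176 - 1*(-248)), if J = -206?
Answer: -59784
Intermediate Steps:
(J + 65)*(176 - 1*(-248)) = (-206 + 65)*(176 - 1*(-248)) = -141*(176 + 248) = -141*424 = -59784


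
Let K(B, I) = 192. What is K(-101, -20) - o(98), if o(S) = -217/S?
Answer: 2719/14 ≈ 194.21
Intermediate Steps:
K(-101, -20) - o(98) = 192 - (-217)/98 = 192 - 1*(-31/14) = 192 + 31/14 = 2719/14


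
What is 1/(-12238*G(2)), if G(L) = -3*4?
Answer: 1/146856 ≈ 6.8094e-6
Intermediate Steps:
G(L) = -12
1/(-12238*G(2)) = 1/(-12238*(-12)) = 1/146856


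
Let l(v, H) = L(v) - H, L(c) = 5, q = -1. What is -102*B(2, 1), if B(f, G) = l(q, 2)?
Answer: -306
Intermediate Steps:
l(v, H) = 5 - H
B(f, G) = 3 (B(f, G) = 5 - 1*2 = 5 - 2 = 3)
-102*B(2, 1) = -102*3 = -306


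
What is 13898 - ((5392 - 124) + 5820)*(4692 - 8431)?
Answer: 41471930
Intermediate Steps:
13898 - ((5392 - 124) + 5820)*(4692 - 8431) = 13898 - (5268 + 5820)*(-3739) = 13898 - 11088*(-3739) = 13898 - 1*(-41458032) = 13898 + 41458032 = 41471930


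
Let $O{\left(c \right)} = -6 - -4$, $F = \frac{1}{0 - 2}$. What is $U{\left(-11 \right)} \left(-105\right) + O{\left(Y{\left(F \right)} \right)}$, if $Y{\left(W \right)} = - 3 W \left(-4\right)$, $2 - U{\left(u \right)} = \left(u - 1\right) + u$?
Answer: $-2627$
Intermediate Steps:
$U{\left(u \right)} = 3 - 2 u$ ($U{\left(u \right)} = 2 - \left(\left(u - 1\right) + u\right) = 2 - \left(\left(-1 + u\right) + u\right) = 2 - \left(-1 + 2 u\right) = 3 - 2 u$)
$F = - \frac{1}{2}$ ($F = \frac{1}{-2} = - \frac{1}{2} \approx -0.5$)
$Y{\left(W \right)} = 12 W$
$O{\left(c \right)} = -2$ ($O{\left(c \right)} = -6 + 4 = -2$)
$U{\left(-11 \right)} \left(-105\right) + O{\left(Y{\left(F \right)} \right)} = \left(3 - -22\right) \left(-105\right) - 2 = \left(3 + 22\right) \left(-105\right) - 2 = 25 \left(-105\right) - 2 = -2625 - 2 = -2627$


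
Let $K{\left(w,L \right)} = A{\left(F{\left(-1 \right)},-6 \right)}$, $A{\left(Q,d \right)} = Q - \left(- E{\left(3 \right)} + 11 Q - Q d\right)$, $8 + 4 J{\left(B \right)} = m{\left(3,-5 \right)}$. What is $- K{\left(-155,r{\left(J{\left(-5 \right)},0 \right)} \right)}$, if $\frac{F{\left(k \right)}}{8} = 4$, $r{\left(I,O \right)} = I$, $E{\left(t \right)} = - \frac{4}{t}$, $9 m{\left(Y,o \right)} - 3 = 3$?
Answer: $\frac{1540}{3} \approx 513.33$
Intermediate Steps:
$m{\left(Y,o \right)} = \frac{2}{3}$ ($m{\left(Y,o \right)} = \frac{1}{3} + \frac{1}{9} \cdot 3 = \frac{1}{3} + \frac{1}{3} = \frac{2}{3}$)
$J{\left(B \right)} = - \frac{11}{6}$ ($J{\left(B \right)} = -2 + \frac{1}{4} \cdot \frac{2}{3} = -2 + \frac{1}{6} = - \frac{11}{6}$)
$F{\left(k \right)} = 32$ ($F{\left(k \right)} = 8 \cdot 4 = 32$)
$A{\left(Q,d \right)} = - \frac{4}{3} - 10 Q + Q d$ ($A{\left(Q,d \right)} = Q - \left(\frac{4}{3} + 11 Q - Q d\right) = - \frac{4}{3} - 10 Q + Q d$)
$K{\left(w,L \right)} = - \frac{1540}{3}$ ($K{\left(w,L \right)} = - \frac{4}{3} - 320 + 32 \left(-6\right) = - \frac{4}{3} - 320 - 192 = - \frac{1540}{3}$)
$- K{\left(-155,r{\left(J{\left(-5 \right)},0 \right)} \right)} = \left(-1\right) \left(- \frac{1540}{3}\right) = \frac{1540}{3}$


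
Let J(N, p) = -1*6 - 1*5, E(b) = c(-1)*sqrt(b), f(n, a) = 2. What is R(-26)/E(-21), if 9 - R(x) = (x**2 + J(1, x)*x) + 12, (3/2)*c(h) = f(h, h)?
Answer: 965*I*sqrt(21)/28 ≈ 157.94*I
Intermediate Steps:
c(h) = 4/3 (c(h) = (2/3)*2 = 4/3)
E(b) = 4*sqrt(b)/3
J(N, p) = -11 (J(N, p) = -6 - 5 = -11)
R(x) = -3 - x**2 + 11*x (R(x) = 9 - ((x**2 - 11*x) + 12) = 9 - (12 + x**2 - 11*x) = 9 + (-12 - x**2 + 11*x) = -3 - x**2 + 11*x)
R(-26)/E(-21) = (-3 - 1*(-26)**2 + 11*(-26))/((4*sqrt(-21)/3)) = (-3 - 1*676 - 286)/((4*(I*sqrt(21))/3)) = (-3 - 676 - 286)/((4*I*sqrt(21)/3)) = -(-965)*I*sqrt(21)/28 = 965*I*sqrt(21)/28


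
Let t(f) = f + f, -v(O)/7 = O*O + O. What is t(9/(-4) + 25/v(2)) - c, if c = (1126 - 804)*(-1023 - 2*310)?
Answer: 22219693/42 ≈ 5.2904e+5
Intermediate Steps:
v(O) = -7*O - 7*O² (v(O) = -7*(O*O + O) = -7*(O² + O) = -7*(O + O²) = -7*O - 7*O²)
c = -529046 (c = 322*(-1023 - 620) = 322*(-1643) = -529046)
t(f) = 2*f
t(9/(-4) + 25/v(2)) - c = 2*(9/(-4) + 25/((-7*2*(1 + 2)))) - 1*(-529046) = 2*(9*(-¼) + 25/((-7*2*3))) + 529046 = 2*(-9/4 + 25/(-42)) + 529046 = 2*(-9/4 + 25*(-1/42)) + 529046 = 2*(-9/4 - 25/42) + 529046 = 2*(-239/84) + 529046 = -239/42 + 529046 = 22219693/42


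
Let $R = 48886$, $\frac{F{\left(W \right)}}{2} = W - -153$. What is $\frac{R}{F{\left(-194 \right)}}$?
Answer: $- \frac{24443}{41} \approx -596.17$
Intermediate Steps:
$F{\left(W \right)} = 306 + 2 W$ ($F{\left(W \right)} = 2 \left(W - -153\right) = 2 \left(W + 153\right) = 2 \left(153 + W\right) = 306 + 2 W$)
$\frac{R}{F{\left(-194 \right)}} = \frac{48886}{306 + 2 \left(-194\right)} = \frac{48886}{306 - 388} = \frac{48886}{-82} = 48886 \left(- \frac{1}{82}\right) = - \frac{24443}{41}$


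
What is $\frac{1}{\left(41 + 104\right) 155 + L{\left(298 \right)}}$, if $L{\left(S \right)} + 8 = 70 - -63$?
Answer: $\frac{1}{22600} \approx 4.4248 \cdot 10^{-5}$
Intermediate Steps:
$L{\left(S \right)} = 125$ ($L{\left(S \right)} = -8 + \left(70 - -63\right) = -8 + \left(70 + 63\right) = -8 + 133 = 125$)
$\frac{1}{\left(41 + 104\right) 155 + L{\left(298 \right)}} = \frac{1}{\left(41 + 104\right) 155 + 125} = \frac{1}{145 \cdot 155 + 125} = \frac{1}{22475 + 125} = \frac{1}{22600}$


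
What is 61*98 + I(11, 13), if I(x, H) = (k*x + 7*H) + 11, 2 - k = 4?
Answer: 6058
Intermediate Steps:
k = -2 (k = 2 - 1*4 = 2 - 4 = -2)
I(x, H) = 11 - 2*x + 7*H (I(x, H) = (-2*x + 7*H) + 11 = 11 - 2*x + 7*H)
61*98 + I(11, 13) = 61*98 + (11 - 2*11 + 7*13) = 5978 + (11 - 22 + 91) = 5978 + 80 = 6058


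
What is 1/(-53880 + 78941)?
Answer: 1/25061 ≈ 3.9903e-5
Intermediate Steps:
1/(-53880 + 78941) = 1/25061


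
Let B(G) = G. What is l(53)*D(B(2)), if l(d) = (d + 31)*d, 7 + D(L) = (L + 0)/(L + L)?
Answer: -28938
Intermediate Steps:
D(L) = -13/2 (D(L) = -7 + (L + 0)/(L + L) = -7 + L/((2*L)) = -7 + L*(1/(2*L)) = -7 + 1/2 = -13/2)
l(d) = d*(31 + d) (l(d) = (31 + d)*d = d*(31 + d))
l(53)*D(B(2)) = (53*(31 + 53))*(-13/2) = (53*84)*(-13/2) = 4452*(-13/2) = -28938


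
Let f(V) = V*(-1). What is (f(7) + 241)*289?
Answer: 67626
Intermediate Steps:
f(V) = -V
(f(7) + 241)*289 = (-1*7 + 241)*289 = (-7 + 241)*289 = 234*289 = 67626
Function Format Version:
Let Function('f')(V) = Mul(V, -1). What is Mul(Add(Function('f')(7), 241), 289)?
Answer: 67626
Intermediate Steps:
Function('f')(V) = Mul(-1, V)
Mul(Add(Function('f')(7), 241), 289) = Mul(Add(Mul(-1, 7), 241), 289) = Mul(Add(-7, 241), 289) = Mul(234, 289) = 67626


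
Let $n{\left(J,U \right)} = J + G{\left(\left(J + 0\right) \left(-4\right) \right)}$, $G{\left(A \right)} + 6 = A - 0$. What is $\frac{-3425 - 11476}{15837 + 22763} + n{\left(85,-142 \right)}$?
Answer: $- \frac{10089501}{38600} \approx -261.39$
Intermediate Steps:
$G{\left(A \right)} = -6 + A$ ($G{\left(A \right)} = -6 + \left(A - 0\right) = -6 + \left(A + 0\right) = -6 + A$)
$n{\left(J,U \right)} = -6 - 3 J$ ($n{\left(J,U \right)} = J + \left(-6 + \left(J + 0\right) \left(-4\right)\right) = J + \left(-6 + J \left(-4\right)\right) = J - \left(6 + 4 J\right) = -6 - 3 J$)
$\frac{-3425 - 11476}{15837 + 22763} + n{\left(85,-142 \right)} = \frac{-3425 - 11476}{15837 + 22763} - 261 = - \frac{14901}{38600} - 261 = - \frac{10089501}{38600}$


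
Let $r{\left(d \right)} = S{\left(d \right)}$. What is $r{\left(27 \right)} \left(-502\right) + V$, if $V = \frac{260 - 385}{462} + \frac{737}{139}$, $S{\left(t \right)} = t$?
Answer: $- \frac{870087653}{64218} \approx -13549.0$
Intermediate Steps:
$r{\left(d \right)} = d$
$V = \frac{323119}{64218}$ ($V = \left(260 - 385\right) \frac{1}{462} + 737 \cdot \frac{1}{139} = \left(-125\right) \frac{1}{462} + \frac{737}{139} = - \frac{125}{462} + \frac{737}{139} = \frac{323119}{64218} \approx 5.0316$)
$r{\left(27 \right)} \left(-502\right) + V = 27 \left(-502\right) + \frac{323119}{64218} = -13554 + \frac{323119}{64218} = - \frac{870087653}{64218}$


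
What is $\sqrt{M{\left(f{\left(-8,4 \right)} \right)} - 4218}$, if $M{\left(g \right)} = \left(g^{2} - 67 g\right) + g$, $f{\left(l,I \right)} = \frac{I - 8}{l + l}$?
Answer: $\frac{i \sqrt{67751}}{4} \approx 65.073 i$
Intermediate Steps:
$f{\left(l,I \right)} = \frac{-8 + I}{2 l}$
$M{\left(g \right)} = g^{2} - 66 g$
$\sqrt{M{\left(f{\left(-8,4 \right)} \right)} - 4218} = \sqrt{\frac{-8 + 4}{2 \left(-8\right)} \left(-66 + \frac{-8 + 4}{2 \left(-8\right)}\right) - 4218} = \sqrt{\frac{1}{2} \left(- \frac{1}{8}\right) \left(-4\right) \left(-66 + \frac{1}{2} \left(- \frac{1}{8}\right) \left(-4\right)\right) - 4218} = \sqrt{\frac{-66 + \frac{1}{4}}{4} - 4218} = \sqrt{\frac{1}{4} \left(- \frac{263}{4}\right) - 4218} = \sqrt{- \frac{263}{16} - 4218} = \sqrt{- \frac{67751}{16}} = \frac{i \sqrt{67751}}{4}$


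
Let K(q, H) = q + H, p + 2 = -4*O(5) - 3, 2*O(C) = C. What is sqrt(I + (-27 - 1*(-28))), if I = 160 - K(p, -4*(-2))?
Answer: 2*sqrt(42) ≈ 12.961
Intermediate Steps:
O(C) = C/2
p = -15 (p = -2 + (-2*5 - 3) = -2 + (-4*5/2 - 3) = -2 + (-10 - 3) = -2 - 13 = -15)
K(q, H) = H + q
I = 167 (I = 160 - (-4*(-2) - 15) = 160 - (8 - 15) = 160 - 1*(-7) = 160 + 7 = 167)
sqrt(I + (-27 - 1*(-28))) = sqrt(167 + (-27 - 1*(-28))) = sqrt(167 + (-27 + 28)) = sqrt(167 + 1) = sqrt(168) = 2*sqrt(42)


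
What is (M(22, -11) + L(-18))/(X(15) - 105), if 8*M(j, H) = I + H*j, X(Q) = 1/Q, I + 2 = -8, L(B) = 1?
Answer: 915/3148 ≈ 0.29066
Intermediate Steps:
I = -10 (I = -2 - 8 = -10)
M(j, H) = -5/4 + H*j/8 (M(j, H) = (-10 + H*j)/8 = -5/4 + H*j/8)
(M(22, -11) + L(-18))/(X(15) - 105) = ((-5/4 + (1/8)*(-11)*22) + 1)/(1/15 - 105) = ((-5/4 - 121/4) + 1)/(1/15 - 105) = (-63/2 + 1)/(-1574/15) = -61/2*(-15/1574) = 915/3148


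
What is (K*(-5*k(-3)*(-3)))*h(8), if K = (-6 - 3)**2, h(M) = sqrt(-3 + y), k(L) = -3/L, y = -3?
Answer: 1215*I*sqrt(6) ≈ 2976.1*I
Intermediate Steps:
h(M) = I*sqrt(6) (h(M) = sqrt(-3 - 3) = sqrt(-6) = I*sqrt(6))
K = 81 (K = (-9)**2 = 81)
(K*(-5*k(-3)*(-3)))*h(8) = (81*(-(-15)/(-3)*(-3)))*(I*sqrt(6)) = (81*(-(-15)*(-1)/3*(-3)))*(I*sqrt(6)) = (81*(-5*1*(-3)))*(I*sqrt(6)) = (81*(-5*(-3)))*(I*sqrt(6)) = (81*15)*(I*sqrt(6)) = 1215*(I*sqrt(6)) = 1215*I*sqrt(6)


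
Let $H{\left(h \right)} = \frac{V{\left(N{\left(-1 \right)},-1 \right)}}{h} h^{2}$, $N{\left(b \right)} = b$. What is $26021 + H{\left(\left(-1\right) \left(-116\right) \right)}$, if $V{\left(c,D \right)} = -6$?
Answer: $25325$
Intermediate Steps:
$H{\left(h \right)} = - 6 h$ ($H{\left(h \right)} = - \frac{6}{h} h^{2} = - 6 h$)
$26021 + H{\left(\left(-1\right) \left(-116\right) \right)} = 26021 - 6 \left(\left(-1\right) \left(-116\right)\right) = 26021 - 696 = 25325$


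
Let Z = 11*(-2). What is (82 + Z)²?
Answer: 3600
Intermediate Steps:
Z = -22
(82 + Z)² = (82 - 22)² = 60² = 3600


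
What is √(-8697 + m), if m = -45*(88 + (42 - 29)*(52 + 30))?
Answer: I*√60627 ≈ 246.23*I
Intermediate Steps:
m = -51930 (m = -45*(88 + 13*82) = -45*(88 + 1066) = -45*1154 = -51930)
√(-8697 + m) = √(-8697 - 51930) = √(-60627) = I*√60627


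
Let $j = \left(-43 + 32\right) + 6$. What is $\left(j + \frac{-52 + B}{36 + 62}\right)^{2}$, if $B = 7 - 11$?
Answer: $\frac{1521}{49} \approx 31.041$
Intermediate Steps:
$B = -4$
$j = -5$ ($j = -11 + 6 = -5$)
$\left(j + \frac{-52 + B}{36 + 62}\right)^{2} = \left(-5 + \frac{-52 - 4}{36 + 62}\right)^{2} = \left(-5 - \frac{56}{98}\right)^{2} = \left(-5 - \frac{4}{7}\right)^{2} = \left(- \frac{39}{7}\right)^{2} = \frac{1521}{49}$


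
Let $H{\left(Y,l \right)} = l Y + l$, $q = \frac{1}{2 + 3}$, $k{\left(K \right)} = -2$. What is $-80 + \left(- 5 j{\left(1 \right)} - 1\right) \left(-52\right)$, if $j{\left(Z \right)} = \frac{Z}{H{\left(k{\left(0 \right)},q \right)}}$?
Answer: $-1328$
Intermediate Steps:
$q = \frac{1}{5} \approx 0.2$
$H{\left(Y,l \right)} = l + Y l$ ($H{\left(Y,l \right)} = Y l + l = l + Y l$)
$j{\left(Z \right)} = - 5 Z$ ($j{\left(Z \right)} = \frac{Z}{\frac{1}{5} \left(1 - 2\right)} = \frac{Z}{\frac{1}{5} \left(-1\right)} = \frac{Z}{- \frac{1}{5}} = Z \left(-5\right) = - 5 Z$)
$-80 + \left(- 5 j{\left(1 \right)} - 1\right) \left(-52\right) = -80 + \left(- 5 \left(\left(-5\right) 1\right) - 1\right) \left(-52\right) = -80 + \left(\left(-5\right) \left(-5\right) - 1\right) \left(-52\right) = -80 + \left(25 - 1\right) \left(-52\right) = -80 + 24 \left(-52\right) = -80 - 1248 = -1328$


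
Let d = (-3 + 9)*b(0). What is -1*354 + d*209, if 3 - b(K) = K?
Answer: 3408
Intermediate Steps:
b(K) = 3 - K
d = 18 (d = (-3 + 9)*(3 - 1*0) = 6*(3 + 0) = 6*3 = 18)
-1*354 + d*209 = -1*354 + 18*209 = -354 + 3762 = 3408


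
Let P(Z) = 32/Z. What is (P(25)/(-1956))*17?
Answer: -136/12225 ≈ -0.011125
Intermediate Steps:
(P(25)/(-1956))*17 = ((32/25)/(-1956))*17 = ((32*(1/25))*(-1/1956))*17 = ((32/25)*(-1/1956))*17 = -8/12225*17 = -136/12225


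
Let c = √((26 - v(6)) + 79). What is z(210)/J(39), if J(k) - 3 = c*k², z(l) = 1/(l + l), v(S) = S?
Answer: -1/32064291000 + 169*√11/3562699000 ≈ 1.5730e-7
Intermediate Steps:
z(l) = 1/(2*l)
c = 3*√11 (c = √((26 - 1*6) + 79) = √((26 - 6) + 79) = √(20 + 79) = √99 = 3*√11 ≈ 9.9499)
J(k) = 3 + 3*√11*k² (J(k) = 3 + (3*√11)*k² = 3 + 3*√11*k²)
z(210)/J(39) = ((½)/210)/(3 + 3*√11*39²) = ((½)*(1/210))/(3 + 3*√11*1521) = 1/(420*(3 + 4563*√11))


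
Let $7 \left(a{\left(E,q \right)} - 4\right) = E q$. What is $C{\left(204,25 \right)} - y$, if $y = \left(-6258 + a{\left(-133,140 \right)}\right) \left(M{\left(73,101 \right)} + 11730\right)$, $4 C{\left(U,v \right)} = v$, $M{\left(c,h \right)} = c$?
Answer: $\frac{420847793}{4} \approx 1.0521 \cdot 10^{8}$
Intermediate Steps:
$C{\left(U,v \right)} = \frac{v}{4}$
$a{\left(E,q \right)} = 4 + \frac{E q}{7}$
$y = -105211942$ ($y = \left(-6258 + \left(4 + \frac{1}{7} \left(-133\right) 140\right)\right) \left(73 + 11730\right) = \left(-6258 + \left(4 - 2660\right)\right) 11803 = \left(-6258 - 2656\right) 11803 = \left(-8914\right) 11803 = -105211942$)
$C{\left(204,25 \right)} - y = \frac{1}{4} \cdot 25 - -105211942 = \frac{25}{4} + 105211942 = \frac{420847793}{4}$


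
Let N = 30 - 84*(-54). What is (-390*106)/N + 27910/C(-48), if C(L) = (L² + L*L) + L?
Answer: -1017889/347016 ≈ -2.9333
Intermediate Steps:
C(L) = L + 2*L² (C(L) = (L² + L²) + L = 2*L² + L = L + 2*L²)
N = 4566 (N = 30 + 4536 = 4566)
(-390*106)/N + 27910/C(-48) = -390*106/4566 + 27910/((-48*(1 + 2*(-48)))) = -41340*1/4566 + 27910/((-48*(1 - 96))) = -6890/761 + 27910/((-48*(-95))) = -6890/761 + 27910/4560 = -6890/761 + 27910*(1/4560) = -6890/761 + 2791/456 = -1017889/347016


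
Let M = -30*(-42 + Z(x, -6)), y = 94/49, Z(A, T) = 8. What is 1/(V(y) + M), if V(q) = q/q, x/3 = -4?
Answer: 1/1021 ≈ 0.00097943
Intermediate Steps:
x = -12 (x = 3*(-4) = -12)
y = 94/49 (y = 94*(1/49) = 94/49 ≈ 1.9184)
V(q) = 1
M = 1020 (M = -30*(-42 + 8) = -30*(-34) = 1020)
1/(V(y) + M) = 1/(1 + 1020) = 1/1021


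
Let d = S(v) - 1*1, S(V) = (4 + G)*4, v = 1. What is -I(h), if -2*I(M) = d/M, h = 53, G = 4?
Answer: 31/106 ≈ 0.29245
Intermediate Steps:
S(V) = 32 (S(V) = (4 + 4)*4 = 8*4 = 32)
d = 31 (d = 32 - 1*1 = 32 - 1 = 31)
I(M) = -31/(2*M)
-I(h) = -(-31)/(2*53) = -1*(-31/106) = 31/106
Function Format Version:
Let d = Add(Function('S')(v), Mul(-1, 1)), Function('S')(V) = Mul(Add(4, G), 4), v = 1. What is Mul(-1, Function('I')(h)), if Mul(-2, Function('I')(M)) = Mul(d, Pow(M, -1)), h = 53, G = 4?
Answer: Rational(31, 106) ≈ 0.29245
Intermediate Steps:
Function('S')(V) = 32 (Function('S')(V) = Mul(Add(4, 4), 4) = Mul(8, 4) = 32)
d = 31 (d = Add(32, Mul(-1, 1)) = Add(32, -1) = 31)
Function('I')(M) = Mul(Rational(-31, 2), Pow(M, -1)) (Function('I')(M) = Mul(Rational(-1, 2), Mul(31, Pow(M, -1))) = Mul(Rational(-31, 2), Pow(M, -1)))
Mul(-1, Function('I')(h)) = Mul(-1, Mul(Rational(-31, 2), Pow(53, -1))) = Mul(-1, Mul(Rational(-31, 2), Rational(1, 53))) = Mul(-1, Rational(-31, 106)) = Rational(31, 106)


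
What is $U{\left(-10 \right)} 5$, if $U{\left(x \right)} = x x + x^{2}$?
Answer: $1000$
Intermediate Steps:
$U{\left(x \right)} = 2 x^{2}$ ($U{\left(x \right)} = x^{2} + x^{2} = 2 x^{2}$)
$U{\left(-10 \right)} 5 = 2 \left(-10\right)^{2} \cdot 5 = 2 \cdot 100 \cdot 5 = 200 \cdot 5 = 1000$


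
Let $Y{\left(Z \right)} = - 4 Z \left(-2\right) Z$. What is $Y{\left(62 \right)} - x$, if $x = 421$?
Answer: $30331$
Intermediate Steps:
$Y{\left(Z \right)} = 8 Z^{2}$ ($Y{\left(Z \right)} = 8 Z Z = 8 Z^{2}$)
$Y{\left(62 \right)} - x = 8 \cdot 62^{2} - 421 = 8 \cdot 3844 - 421 = 30752 - 421 = 30331$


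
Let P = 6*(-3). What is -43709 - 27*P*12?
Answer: -37877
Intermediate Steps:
P = -18
-43709 - 27*P*12 = -43709 - 27*(-18)*12 = -43709 - (-486)*12 = -43709 - 1*(-5832) = -43709 + 5832 = -37877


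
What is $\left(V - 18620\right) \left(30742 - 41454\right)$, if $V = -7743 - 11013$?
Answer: $400371712$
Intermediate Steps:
$V = -18756$ ($V = -7743 - 11013 = -18756$)
$\left(V - 18620\right) \left(30742 - 41454\right) = \left(-18756 - 18620\right) \left(30742 - 41454\right) = \left(-37376\right) \left(-10712\right) = 400371712$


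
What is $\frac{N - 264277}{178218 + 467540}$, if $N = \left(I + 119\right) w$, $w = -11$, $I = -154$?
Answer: $- \frac{131946}{322879} \approx -0.40865$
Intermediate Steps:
$N = 385$ ($N = \left(-154 + 119\right) \left(-11\right) = \left(-35\right) \left(-11\right) = 385$)
$\frac{N - 264277}{178218 + 467540} = \frac{385 - 264277}{178218 + 467540} = - \frac{263892}{645758} = \left(-263892\right) \frac{1}{645758} = - \frac{131946}{322879}$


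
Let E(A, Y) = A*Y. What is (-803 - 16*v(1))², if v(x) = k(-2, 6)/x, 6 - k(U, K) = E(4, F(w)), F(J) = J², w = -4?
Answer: 15625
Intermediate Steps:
k(U, K) = -58 (k(U, K) = 6 - 4*(-4)² = 6 - 4*16 = 6 - 1*64 = 6 - 64 = -58)
v(x) = -58/x
(-803 - 16*v(1))² = (-803 - (-928)/1)² = (-803 - (-928))² = (-803 - 16*(-58))² = (-803 + 928)² = 125² = 15625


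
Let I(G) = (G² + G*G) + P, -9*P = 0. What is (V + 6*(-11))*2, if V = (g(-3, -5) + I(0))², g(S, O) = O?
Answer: -82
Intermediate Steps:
P = 0 (P = -⅑*0 = 0)
I(G) = 2*G² (I(G) = (G² + G*G) + 0 = (G² + G²) + 0 = 2*G² + 0 = 2*G²)
V = 25 (V = (-5 + 2*0²)² = (-5 + 2*0)² = (-5 + 0)² = (-5)² = 25)
(V + 6*(-11))*2 = (25 + 6*(-11))*2 = (25 - 66)*2 = -41*2 = -82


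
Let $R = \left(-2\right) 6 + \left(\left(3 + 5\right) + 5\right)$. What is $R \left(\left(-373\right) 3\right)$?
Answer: $-1119$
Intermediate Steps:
$R = 1$ ($R = -12 + \left(8 + 5\right) = -12 + 13 = 1$)
$R \left(\left(-373\right) 3\right) = 1 \left(\left(-373\right) 3\right) = 1 \left(-1119\right) = -1119$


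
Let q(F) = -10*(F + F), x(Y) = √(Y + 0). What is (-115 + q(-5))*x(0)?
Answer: 0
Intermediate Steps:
x(Y) = √Y
q(F) = -20*F
(-115 + q(-5))*x(0) = (-115 - 20*(-5))*√0 = (-115 + 100)*0 = -15*0 = 0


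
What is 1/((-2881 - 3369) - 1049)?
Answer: -1/7299 ≈ -0.00013701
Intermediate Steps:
1/((-2881 - 3369) - 1049) = 1/(-6250 - 1049) = 1/(-7299) = -1/7299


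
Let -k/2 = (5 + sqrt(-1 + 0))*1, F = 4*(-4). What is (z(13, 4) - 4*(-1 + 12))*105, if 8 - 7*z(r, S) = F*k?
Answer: -6900 - 480*I ≈ -6900.0 - 480.0*I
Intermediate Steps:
F = -16
k = -10 - 2*I (k = -2*(5 + sqrt(-1 + 0)) = -2*(5 + sqrt(-1)) = -2*(5 + I) = -10 - 2*I ≈ -10.0 - 2.0*I)
z(r, S) = -152/7 - 32*I/7 (z(r, S) = 8/7 - (-16)*(-10 - 2*I)/7 = 8/7 - (160 + 32*I)/7 = 8/7 + (-160/7 - 32*I/7) = -152/7 - 32*I/7)
(z(13, 4) - 4*(-1 + 12))*105 = ((-152/7 - 32*I/7) - 4*(-1 + 12))*105 = ((-152/7 - 32*I/7) - 4*11)*105 = ((-152/7 - 32*I/7) - 44)*105 = (-460/7 - 32*I/7)*105 = -6900 - 480*I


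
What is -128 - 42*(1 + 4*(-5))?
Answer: 670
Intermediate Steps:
-128 - 42*(1 + 4*(-5)) = -128 - 42*(1 - 20) = -128 - 42*(-19) = -128 + 798 = 670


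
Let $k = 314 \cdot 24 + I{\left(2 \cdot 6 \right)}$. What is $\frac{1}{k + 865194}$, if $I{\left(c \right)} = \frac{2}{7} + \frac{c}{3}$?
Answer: $\frac{7}{6109140} \approx 1.1458 \cdot 10^{-6}$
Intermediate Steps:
$I{\left(c \right)} = \frac{2}{7} + \frac{c}{3}$ ($I{\left(c \right)} = 2 \cdot \frac{1}{7} + c \frac{1}{3} = \frac{2}{7} + \frac{c}{3}$)
$k = \frac{52782}{7}$ ($k = 314 \cdot 24 + \left(\frac{2}{7} + \frac{2 \cdot 6}{3}\right) = 7536 + \left(\frac{2}{7} + \frac{1}{3} \cdot 12\right) = 7536 + \left(\frac{2}{7} + 4\right) = 7536 + \frac{30}{7} = \frac{52782}{7} \approx 7540.3$)
$\frac{1}{k + 865194} = \frac{1}{\frac{52782}{7} + 865194} = \frac{1}{\frac{6109140}{7}} = \frac{7}{6109140}$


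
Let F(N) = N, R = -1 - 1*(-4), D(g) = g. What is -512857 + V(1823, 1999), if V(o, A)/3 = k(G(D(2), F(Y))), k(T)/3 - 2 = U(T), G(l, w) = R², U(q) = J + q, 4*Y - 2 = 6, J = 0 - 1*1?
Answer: -512767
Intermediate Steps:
J = -1 (J = 0 - 1 = -1)
Y = 2 (Y = ½ + (¼)*6 = ½ + 3/2 = 2)
U(q) = -1 + q
R = 3 (R = -1 + 4 = 3)
G(l, w) = 9 (G(l, w) = 3² = 9)
k(T) = 3 + 3*T (k(T) = 6 + 3*(-1 + T) = 6 + (-3 + 3*T) = 3 + 3*T)
V(o, A) = 90 (V(o, A) = 3*(3 + 3*9) = 3*(3 + 27) = 3*30 = 90)
-512857 + V(1823, 1999) = -512857 + 90 = -512767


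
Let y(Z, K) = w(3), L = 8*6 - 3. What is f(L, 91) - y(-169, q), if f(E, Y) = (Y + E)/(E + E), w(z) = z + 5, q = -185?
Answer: -292/45 ≈ -6.4889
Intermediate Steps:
L = 45 (L = 48 - 3 = 45)
w(z) = 5 + z
y(Z, K) = 8 (y(Z, K) = 5 + 3 = 8)
f(E, Y) = (E + Y)/(2*E) (f(E, Y) = (E + Y)/((2*E)) = (E + Y)*(1/(2*E)) = (E + Y)/(2*E))
f(L, 91) - y(-169, q) = (½)*(45 + 91)/45 - 1*8 = (½)*(1/45)*136 - 8 = 68/45 - 8 = -292/45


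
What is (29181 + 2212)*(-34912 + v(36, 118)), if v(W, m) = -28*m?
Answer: -1199714888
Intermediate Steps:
(29181 + 2212)*(-34912 + v(36, 118)) = (29181 + 2212)*(-34912 - 28*118) = 31393*(-34912 - 3304) = 31393*(-38216) = -1199714888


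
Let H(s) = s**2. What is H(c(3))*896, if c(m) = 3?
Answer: 8064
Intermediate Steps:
H(c(3))*896 = 3**2*896 = 9*896 = 8064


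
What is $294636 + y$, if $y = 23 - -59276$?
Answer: $353935$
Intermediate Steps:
$y = 59299$ ($y = 23 + 59276 = 59299$)
$294636 + y = 294636 + 59299 = 353935$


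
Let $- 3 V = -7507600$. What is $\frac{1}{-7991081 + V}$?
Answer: $- \frac{3}{16465643} \approx -1.822 \cdot 10^{-7}$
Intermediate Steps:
$V = \frac{7507600}{3}$ ($V = \left(- \frac{1}{3}\right) \left(-7507600\right) = \frac{7507600}{3} \approx 2.5025 \cdot 10^{6}$)
$\frac{1}{-7991081 + V} = \frac{1}{-7991081 + \frac{7507600}{3}} = \frac{1}{- \frac{16465643}{3}} = - \frac{3}{16465643}$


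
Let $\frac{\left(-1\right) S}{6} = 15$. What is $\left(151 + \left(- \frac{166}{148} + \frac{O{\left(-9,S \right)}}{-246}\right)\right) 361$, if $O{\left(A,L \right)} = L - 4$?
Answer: $\frac{493729231}{9102} \approx 54244.0$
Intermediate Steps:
$S = -90$ ($S = \left(-6\right) 15 = -90$)
$O{\left(A,L \right)} = -4 + L$
$\left(151 + \left(- \frac{166}{148} + \frac{O{\left(-9,S \right)}}{-246}\right)\right) 361 = \left(151 - \left(\frac{83}{74} - \frac{-4 - 90}{-246}\right)\right) 361 = \left(151 - \frac{6731}{9102}\right) 361 = \frac{1367671}{9102} \cdot 361 = \frac{493729231}{9102}$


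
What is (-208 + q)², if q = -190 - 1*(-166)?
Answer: 53824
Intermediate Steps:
q = -24 (q = -190 + 166 = -24)
(-208 + q)² = (-208 - 24)² = (-232)² = 53824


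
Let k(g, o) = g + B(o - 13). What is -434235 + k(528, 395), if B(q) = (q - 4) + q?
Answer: -432947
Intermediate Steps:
B(q) = -4 + 2*q (B(q) = (-4 + q) + q = -4 + 2*q)
k(g, o) = -30 + g + 2*o (k(g, o) = g + (-4 + 2*(o - 13)) = g + (-4 + 2*(-13 + o)) = g + (-4 + (-26 + 2*o)) = g + (-30 + 2*o) = -30 + g + 2*o)
-434235 + k(528, 395) = -434235 + (-30 + 528 + 2*395) = -434235 + (-30 + 528 + 790) = -434235 + 1288 = -432947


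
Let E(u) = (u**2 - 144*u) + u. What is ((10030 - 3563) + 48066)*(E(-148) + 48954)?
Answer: 5018235726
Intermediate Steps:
E(u) = u**2 - 143*u
((10030 - 3563) + 48066)*(E(-148) + 48954) = ((10030 - 3563) + 48066)*(-148*(-143 - 148) + 48954) = (6467 + 48066)*(-148*(-291) + 48954) = 54533*(43068 + 48954) = 54533*92022 = 5018235726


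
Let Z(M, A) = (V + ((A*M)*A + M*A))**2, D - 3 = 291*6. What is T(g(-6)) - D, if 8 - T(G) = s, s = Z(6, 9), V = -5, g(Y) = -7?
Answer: -287966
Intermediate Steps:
D = 1749 (D = 3 + 291*6 = 3 + 1746 = 1749)
Z(M, A) = (-5 + A*M + M*A**2)**2 (Z(M, A) = (-5 + ((A*M)*A + M*A))**2 = (-5 + (M*A**2 + A*M))**2 = (-5 + (A*M + M*A**2))**2 = (-5 + A*M + M*A**2)**2)
s = 286225 (s = (-5 + 9*6 + 6*9**2)**2 = (-5 + 54 + 6*81)**2 = (-5 + 54 + 486)**2 = 535**2 = 286225)
T(G) = -286217 (T(G) = 8 - 1*286225 = 8 - 286225 = -286217)
T(g(-6)) - D = -286217 - 1*1749 = -286217 - 1749 = -287966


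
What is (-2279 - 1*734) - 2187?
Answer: -5200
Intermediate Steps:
(-2279 - 1*734) - 2187 = (-2279 - 734) - 2187 = -3013 - 2187 = -5200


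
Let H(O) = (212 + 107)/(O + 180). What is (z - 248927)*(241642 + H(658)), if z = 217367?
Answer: -3195391850700/419 ≈ -7.6262e+9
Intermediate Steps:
H(O) = 319/(180 + O)
(z - 248927)*(241642 + H(658)) = (217367 - 248927)*(241642 + 319/(180 + 658)) = -31560*(241642 + 319/838) = -31560*202496315/838 = -3195391850700/419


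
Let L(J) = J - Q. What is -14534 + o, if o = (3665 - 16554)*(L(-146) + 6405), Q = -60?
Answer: -81460125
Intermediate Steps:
L(J) = 60 + J (L(J) = J - 1*(-60) = J + 60 = 60 + J)
o = -81445591 (o = (3665 - 16554)*((60 - 146) + 6405) = -12889*(-86 + 6405) = -12889*6319 = -81445591)
-14534 + o = -14534 - 81445591 = -81460125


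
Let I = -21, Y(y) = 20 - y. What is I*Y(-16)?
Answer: -756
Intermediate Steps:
I*Y(-16) = -21*(20 - 1*(-16)) = -21*(20 + 16) = -21*36 = -756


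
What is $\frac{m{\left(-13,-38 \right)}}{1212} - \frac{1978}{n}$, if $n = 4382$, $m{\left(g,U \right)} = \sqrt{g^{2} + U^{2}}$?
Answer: $- \frac{989}{2191} + \frac{\sqrt{1613}}{1212} \approx -0.41825$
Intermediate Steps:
$m{\left(g,U \right)} = \sqrt{U^{2} + g^{2}}$
$\frac{m{\left(-13,-38 \right)}}{1212} - \frac{1978}{n} = \frac{\sqrt{\left(-38\right)^{2} + \left(-13\right)^{2}}}{1212} - \frac{1978}{4382} = \sqrt{1444 + 169} \cdot \frac{1}{1212} - \frac{989}{2191} = \sqrt{1613} \cdot \frac{1}{1212} - \frac{989}{2191} = \frac{\sqrt{1613}}{1212} - \frac{989}{2191} = - \frac{989}{2191} + \frac{\sqrt{1613}}{1212}$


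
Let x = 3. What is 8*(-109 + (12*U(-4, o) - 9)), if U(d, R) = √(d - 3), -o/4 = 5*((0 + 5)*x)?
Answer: -944 + 96*I*√7 ≈ -944.0 + 253.99*I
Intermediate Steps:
o = -300 (o = -20*(0 + 5)*3 = -20*5*3 = -20*15 = -4*75 = -300)
U(d, R) = √(-3 + d)
8*(-109 + (12*U(-4, o) - 9)) = 8*(-109 + (12*√(-3 - 4) - 9)) = 8*(-109 + (12*√(-7) - 9)) = 8*(-109 + (12*(I*√7) - 9)) = 8*(-109 + (12*I*√7 - 9)) = 8*(-109 + (-9 + 12*I*√7)) = 8*(-118 + 12*I*√7) = -944 + 96*I*√7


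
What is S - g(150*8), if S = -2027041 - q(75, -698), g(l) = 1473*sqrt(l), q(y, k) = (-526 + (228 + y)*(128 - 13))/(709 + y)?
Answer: -1589234463/784 - 29460*sqrt(3) ≈ -2.0781e+6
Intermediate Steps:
q(y, k) = (25694 + 115*y)/(709 + y) (q(y, k) = (-526 + (228 + y)*115)/(709 + y) = (-526 + (26220 + 115*y))/(709 + y) = (25694 + 115*y)/(709 + y))
S = -1589234463/784 (S = -2027041 - (25694 + 115*75)/(709 + 75) = -2027041 - (25694 + 8625)/784 = -2027041 - 34319/784 = -1589234463/784 ≈ -2.0271e+6)
S - g(150*8) = -1589234463/784 - 1473*sqrt(150*8) = -1589234463/784 - 1473*sqrt(1200) = -1589234463/784 - 1473*20*sqrt(3) = -1589234463/784 - 29460*sqrt(3)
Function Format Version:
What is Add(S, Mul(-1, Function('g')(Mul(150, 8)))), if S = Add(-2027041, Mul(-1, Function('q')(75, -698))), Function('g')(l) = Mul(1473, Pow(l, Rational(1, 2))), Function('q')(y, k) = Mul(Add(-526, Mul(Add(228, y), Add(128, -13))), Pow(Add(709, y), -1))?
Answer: Add(Rational(-1589234463, 784), Mul(-29460, Pow(3, Rational(1, 2)))) ≈ -2.0781e+6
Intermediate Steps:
Function('q')(y, k) = Mul(Pow(Add(709, y), -1), Add(25694, Mul(115, y))) (Function('q')(y, k) = Mul(Add(-526, Mul(Add(228, y), 115)), Pow(Add(709, y), -1)) = Mul(Add(-526, Add(26220, Mul(115, y))), Pow(Add(709, y), -1)) = Mul(Add(25694, Mul(115, y)), Pow(Add(709, y), -1)) = Mul(Pow(Add(709, y), -1), Add(25694, Mul(115, y))))
S = Rational(-1589234463, 784) (S = Add(-2027041, Mul(-1, Mul(Pow(Add(709, 75), -1), Add(25694, Mul(115, 75))))) = Add(-2027041, Mul(-1, Mul(Pow(784, -1), Add(25694, 8625)))) = Add(-2027041, Mul(-1, Mul(Rational(1, 784), 34319))) = Add(-2027041, Mul(-1, Rational(34319, 784))) = Add(-2027041, Rational(-34319, 784)) = Rational(-1589234463, 784) ≈ -2.0271e+6)
Add(S, Mul(-1, Function('g')(Mul(150, 8)))) = Add(Rational(-1589234463, 784), Mul(-1, Mul(1473, Pow(Mul(150, 8), Rational(1, 2))))) = Add(Rational(-1589234463, 784), Mul(-1, Mul(1473, Pow(1200, Rational(1, 2))))) = Add(Rational(-1589234463, 784), Mul(-1, Mul(1473, Mul(20, Pow(3, Rational(1, 2)))))) = Add(Rational(-1589234463, 784), Mul(-1, Mul(29460, Pow(3, Rational(1, 2))))) = Add(Rational(-1589234463, 784), Mul(-29460, Pow(3, Rational(1, 2))))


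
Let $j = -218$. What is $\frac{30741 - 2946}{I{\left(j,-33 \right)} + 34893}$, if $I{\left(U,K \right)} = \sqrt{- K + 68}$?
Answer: $\frac{969850935}{1217521348} - \frac{27795 \sqrt{101}}{1217521348} \approx 0.79635$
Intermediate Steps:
$I{\left(U,K \right)} = \sqrt{68 - K}$
$\frac{30741 - 2946}{I{\left(j,-33 \right)} + 34893} = \frac{30741 - 2946}{\sqrt{68 - -33} + 34893} = \frac{27795}{\sqrt{68 + 33} + 34893} = \frac{27795}{\sqrt{101} + 34893} = \frac{27795}{34893 + \sqrt{101}}$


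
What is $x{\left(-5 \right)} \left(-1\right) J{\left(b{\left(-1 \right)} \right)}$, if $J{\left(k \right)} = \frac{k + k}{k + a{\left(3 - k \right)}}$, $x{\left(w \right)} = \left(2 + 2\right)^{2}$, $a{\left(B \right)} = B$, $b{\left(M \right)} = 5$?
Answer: $- \frac{160}{3} \approx -53.333$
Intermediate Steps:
$x{\left(w \right)} = 16$ ($x{\left(w \right)} = 4^{2} = 16$)
$J{\left(k \right)} = \frac{2 k}{3}$ ($J{\left(k \right)} = \frac{k + k}{k - \left(-3 + k\right)} = \frac{2 k}{3}$)
$x{\left(-5 \right)} \left(-1\right) J{\left(b{\left(-1 \right)} \right)} = 16 \left(-1\right) \frac{2}{3} \cdot 5 = \left(-16\right) \frac{10}{3} = - \frac{160}{3}$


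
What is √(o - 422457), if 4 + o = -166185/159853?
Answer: I*√10795164728690554/159853 ≈ 649.97*I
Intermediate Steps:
o = -805597/159853 (o = -4 - 166185/159853 = -805597/159853 ≈ -5.0396)
√(o - 422457) = √(-805597/159853 - 422457) = √(-67531824418/159853) = I*√10795164728690554/159853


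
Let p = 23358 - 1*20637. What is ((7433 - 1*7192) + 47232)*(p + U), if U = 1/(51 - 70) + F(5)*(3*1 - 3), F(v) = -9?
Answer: 2454259154/19 ≈ 1.2917e+8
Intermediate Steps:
p = 2721 (p = 23358 - 20637 = 2721)
U = -1/19 (U = 1/(51 - 70) - 9*(3*1 - 3) = 1/(-19) - 9*(3 - 3) = -1/19 - 9*0 = -1/19 + 0 = -1/19 ≈ -0.052632)
((7433 - 1*7192) + 47232)*(p + U) = ((7433 - 1*7192) + 47232)*(2721 - 1/19) = ((7433 - 7192) + 47232)*(51698/19) = (241 + 47232)*(51698/19) = 47473*(51698/19) = 2454259154/19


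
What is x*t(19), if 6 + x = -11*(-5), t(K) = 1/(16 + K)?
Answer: 7/5 ≈ 1.4000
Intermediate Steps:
x = 49 (x = -6 - 11*(-5) = -6 + 55 = 49)
x*t(19) = 49/(16 + 19) = 49/35 = 49*(1/35) = 7/5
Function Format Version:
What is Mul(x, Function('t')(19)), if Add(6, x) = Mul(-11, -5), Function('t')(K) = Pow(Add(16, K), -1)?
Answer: Rational(7, 5) ≈ 1.4000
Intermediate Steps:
x = 49 (x = Add(-6, Mul(-11, -5)) = Add(-6, 55) = 49)
Mul(x, Function('t')(19)) = Mul(49, Pow(Add(16, 19), -1)) = Mul(49, Pow(35, -1)) = Mul(49, Rational(1, 35)) = Rational(7, 5)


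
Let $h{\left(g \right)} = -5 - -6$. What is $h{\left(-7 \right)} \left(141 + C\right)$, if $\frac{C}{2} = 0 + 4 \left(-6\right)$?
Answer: $93$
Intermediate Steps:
$C = -48$ ($C = 2 \left(0 + 4 \left(-6\right)\right) = 2 \left(0 - 24\right) = 2 \left(-24\right) = -48$)
$h{\left(g \right)} = 1$ ($h{\left(g \right)} = -5 + 6 = 1$)
$h{\left(-7 \right)} \left(141 + C\right) = 1 \left(141 - 48\right) = 1 \cdot 93 = 93$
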